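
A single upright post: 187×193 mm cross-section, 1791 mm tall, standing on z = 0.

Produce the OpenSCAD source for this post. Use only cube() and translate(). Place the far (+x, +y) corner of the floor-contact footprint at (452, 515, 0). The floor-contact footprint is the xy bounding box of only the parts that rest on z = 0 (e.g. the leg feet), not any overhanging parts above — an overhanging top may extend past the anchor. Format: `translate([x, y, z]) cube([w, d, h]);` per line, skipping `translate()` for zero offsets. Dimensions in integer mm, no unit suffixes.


translate([265, 322, 0]) cube([187, 193, 1791]);


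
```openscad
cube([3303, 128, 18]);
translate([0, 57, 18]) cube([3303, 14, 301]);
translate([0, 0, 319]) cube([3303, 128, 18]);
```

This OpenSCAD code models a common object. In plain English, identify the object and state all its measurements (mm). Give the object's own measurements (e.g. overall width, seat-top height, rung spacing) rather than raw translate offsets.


An I-beam lying along x, 3303 mm long. Overall section height 337 mm. Two flanges 128 mm wide (y) and 18 mm thick, one on the floor and one at the top; a web 14 mm thick runs between them, centred on the flange width.


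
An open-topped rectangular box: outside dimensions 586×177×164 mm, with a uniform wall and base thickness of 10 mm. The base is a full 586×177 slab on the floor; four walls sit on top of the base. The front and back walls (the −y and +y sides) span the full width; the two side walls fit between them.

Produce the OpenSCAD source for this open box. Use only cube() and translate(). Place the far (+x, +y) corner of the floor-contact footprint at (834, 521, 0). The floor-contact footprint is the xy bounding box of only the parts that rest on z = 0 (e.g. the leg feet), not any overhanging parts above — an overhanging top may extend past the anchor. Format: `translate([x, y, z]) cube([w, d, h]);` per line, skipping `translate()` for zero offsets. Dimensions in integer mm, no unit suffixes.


translate([248, 344, 0]) cube([586, 177, 10]);
translate([248, 344, 10]) cube([586, 10, 154]);
translate([248, 511, 10]) cube([586, 10, 154]);
translate([248, 354, 10]) cube([10, 157, 154]);
translate([824, 354, 10]) cube([10, 157, 154]);


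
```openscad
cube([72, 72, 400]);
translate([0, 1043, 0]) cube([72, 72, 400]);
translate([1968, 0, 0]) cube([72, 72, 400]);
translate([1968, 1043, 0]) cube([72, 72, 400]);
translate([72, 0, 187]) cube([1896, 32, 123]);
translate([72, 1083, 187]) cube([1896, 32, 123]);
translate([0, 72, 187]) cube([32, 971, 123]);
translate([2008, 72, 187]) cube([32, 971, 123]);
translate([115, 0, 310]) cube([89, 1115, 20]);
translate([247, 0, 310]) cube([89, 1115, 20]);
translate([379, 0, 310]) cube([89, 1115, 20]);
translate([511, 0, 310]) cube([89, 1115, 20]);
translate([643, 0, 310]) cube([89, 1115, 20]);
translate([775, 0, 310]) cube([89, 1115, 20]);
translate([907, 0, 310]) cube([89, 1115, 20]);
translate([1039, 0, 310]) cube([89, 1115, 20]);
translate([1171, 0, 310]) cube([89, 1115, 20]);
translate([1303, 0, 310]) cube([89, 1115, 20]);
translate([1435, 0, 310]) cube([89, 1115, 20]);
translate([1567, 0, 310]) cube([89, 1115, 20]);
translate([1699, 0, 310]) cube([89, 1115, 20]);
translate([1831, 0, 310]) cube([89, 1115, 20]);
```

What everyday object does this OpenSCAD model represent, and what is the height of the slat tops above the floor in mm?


A bed frame. The slat-top height is 330 mm.

Four posts, four rails, and a row of slats — a bed frame. Slats sit on the rails at z = 187 + 123 = 310; with slat thickness 20, the top is 330 mm.


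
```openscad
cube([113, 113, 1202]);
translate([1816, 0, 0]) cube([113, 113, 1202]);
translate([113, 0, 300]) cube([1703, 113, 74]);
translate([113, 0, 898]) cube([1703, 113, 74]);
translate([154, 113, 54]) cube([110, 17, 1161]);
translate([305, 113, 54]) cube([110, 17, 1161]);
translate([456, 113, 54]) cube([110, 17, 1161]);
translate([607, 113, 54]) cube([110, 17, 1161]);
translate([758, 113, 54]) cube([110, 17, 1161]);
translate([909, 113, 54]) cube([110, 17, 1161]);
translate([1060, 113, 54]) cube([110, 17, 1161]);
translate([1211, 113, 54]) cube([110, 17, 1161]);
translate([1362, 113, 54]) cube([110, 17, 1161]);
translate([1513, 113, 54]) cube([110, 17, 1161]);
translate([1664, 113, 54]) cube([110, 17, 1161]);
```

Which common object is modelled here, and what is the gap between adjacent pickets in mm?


A fence section. The picket gap is 41 mm.

Two posts, two rails, 11 pickets — a fence section. Span 1703 mm holds 11 pickets of 110 mm with 12 equal gaps: ⌊(1703 − 11·110) / 12⌋ = 41 mm.


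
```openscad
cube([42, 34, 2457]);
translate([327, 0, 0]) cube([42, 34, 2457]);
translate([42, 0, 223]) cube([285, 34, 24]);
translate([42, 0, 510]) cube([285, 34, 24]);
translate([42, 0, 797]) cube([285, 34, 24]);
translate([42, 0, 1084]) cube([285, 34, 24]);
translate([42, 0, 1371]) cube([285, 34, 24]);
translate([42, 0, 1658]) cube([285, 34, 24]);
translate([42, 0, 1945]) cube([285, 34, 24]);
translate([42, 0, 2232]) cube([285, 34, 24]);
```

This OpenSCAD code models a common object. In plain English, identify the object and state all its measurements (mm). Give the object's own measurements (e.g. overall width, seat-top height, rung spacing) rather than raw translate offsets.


A straight ladder. Two 42×34 mm vertical rails, 2457 mm tall, stand 369 mm apart (outside-to-outside) with their front faces coplanar on the −y side. 8 rungs, each 34 mm deep and 24 mm tall, span between the inner faces of the rails, front faces flush with the rails. The lowest rung's underside is at z = 223 mm and rungs are spaced 287 mm apart (underside to underside).


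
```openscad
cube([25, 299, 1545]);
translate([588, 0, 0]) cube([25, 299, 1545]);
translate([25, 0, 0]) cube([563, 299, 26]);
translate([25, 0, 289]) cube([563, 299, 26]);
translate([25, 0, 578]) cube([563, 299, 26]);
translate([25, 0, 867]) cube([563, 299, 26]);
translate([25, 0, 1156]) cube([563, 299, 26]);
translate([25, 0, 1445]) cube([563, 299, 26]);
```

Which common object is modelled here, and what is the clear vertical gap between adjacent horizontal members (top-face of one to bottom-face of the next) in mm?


A bookshelf. The clear shelf gap is 263 mm.

Two tall side panels with 6 horizontal boards between them — a bookshelf. The first two shelf undersides are at z = 0 and z = 289; with shelf thickness 26, the clear gap is 289 − 0 − 26 = 263 mm.


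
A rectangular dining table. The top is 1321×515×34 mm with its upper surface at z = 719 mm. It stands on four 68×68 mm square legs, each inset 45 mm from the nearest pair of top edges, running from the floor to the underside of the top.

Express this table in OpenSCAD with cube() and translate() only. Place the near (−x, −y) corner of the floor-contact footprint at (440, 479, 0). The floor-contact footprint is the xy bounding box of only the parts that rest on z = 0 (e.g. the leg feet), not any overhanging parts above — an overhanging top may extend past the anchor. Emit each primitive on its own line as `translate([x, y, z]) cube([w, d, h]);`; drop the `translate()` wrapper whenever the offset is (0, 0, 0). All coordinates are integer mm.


translate([395, 434, 685]) cube([1321, 515, 34]);
translate([440, 479, 0]) cube([68, 68, 685]);
translate([1603, 479, 0]) cube([68, 68, 685]);
translate([440, 836, 0]) cube([68, 68, 685]);
translate([1603, 836, 0]) cube([68, 68, 685]);


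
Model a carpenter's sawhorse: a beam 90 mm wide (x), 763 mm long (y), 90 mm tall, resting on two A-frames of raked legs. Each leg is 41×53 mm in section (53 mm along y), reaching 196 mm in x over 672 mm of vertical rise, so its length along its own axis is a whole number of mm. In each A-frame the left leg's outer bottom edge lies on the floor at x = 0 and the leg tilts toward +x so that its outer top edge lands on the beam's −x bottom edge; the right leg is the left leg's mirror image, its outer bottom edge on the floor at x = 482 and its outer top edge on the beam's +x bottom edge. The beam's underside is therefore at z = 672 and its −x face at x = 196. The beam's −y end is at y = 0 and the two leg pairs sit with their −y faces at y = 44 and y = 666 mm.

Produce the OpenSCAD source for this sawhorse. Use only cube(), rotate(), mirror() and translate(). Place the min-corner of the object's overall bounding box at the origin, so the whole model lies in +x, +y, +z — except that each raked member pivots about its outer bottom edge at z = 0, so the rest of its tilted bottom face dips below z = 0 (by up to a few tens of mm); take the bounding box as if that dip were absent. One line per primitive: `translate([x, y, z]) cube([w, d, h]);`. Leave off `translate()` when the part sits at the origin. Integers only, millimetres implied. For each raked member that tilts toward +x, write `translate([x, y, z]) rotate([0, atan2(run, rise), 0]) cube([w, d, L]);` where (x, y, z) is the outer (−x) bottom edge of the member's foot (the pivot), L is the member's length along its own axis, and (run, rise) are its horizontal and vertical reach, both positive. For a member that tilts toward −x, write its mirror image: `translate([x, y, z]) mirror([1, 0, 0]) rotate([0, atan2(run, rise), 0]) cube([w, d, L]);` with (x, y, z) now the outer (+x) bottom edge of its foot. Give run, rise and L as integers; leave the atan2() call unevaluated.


translate([196, 0, 672]) cube([90, 763, 90]);
translate([0, 44, 0]) rotate([0, atan2(196, 672), 0]) cube([41, 53, 700]);
translate([482, 44, 0]) mirror([1, 0, 0]) rotate([0, atan2(196, 672), 0]) cube([41, 53, 700]);
translate([0, 666, 0]) rotate([0, atan2(196, 672), 0]) cube([41, 53, 700]);
translate([482, 666, 0]) mirror([1, 0, 0]) rotate([0, atan2(196, 672), 0]) cube([41, 53, 700]);


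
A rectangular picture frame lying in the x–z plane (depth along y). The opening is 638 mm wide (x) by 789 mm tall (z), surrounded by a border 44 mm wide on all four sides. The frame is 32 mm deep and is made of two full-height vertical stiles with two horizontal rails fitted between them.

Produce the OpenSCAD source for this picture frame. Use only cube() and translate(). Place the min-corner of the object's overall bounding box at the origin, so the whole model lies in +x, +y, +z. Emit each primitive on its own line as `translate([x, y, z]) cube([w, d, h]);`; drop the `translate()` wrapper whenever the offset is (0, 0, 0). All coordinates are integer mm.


cube([44, 32, 877]);
translate([682, 0, 0]) cube([44, 32, 877]);
translate([44, 0, 0]) cube([638, 32, 44]);
translate([44, 0, 833]) cube([638, 32, 44]);


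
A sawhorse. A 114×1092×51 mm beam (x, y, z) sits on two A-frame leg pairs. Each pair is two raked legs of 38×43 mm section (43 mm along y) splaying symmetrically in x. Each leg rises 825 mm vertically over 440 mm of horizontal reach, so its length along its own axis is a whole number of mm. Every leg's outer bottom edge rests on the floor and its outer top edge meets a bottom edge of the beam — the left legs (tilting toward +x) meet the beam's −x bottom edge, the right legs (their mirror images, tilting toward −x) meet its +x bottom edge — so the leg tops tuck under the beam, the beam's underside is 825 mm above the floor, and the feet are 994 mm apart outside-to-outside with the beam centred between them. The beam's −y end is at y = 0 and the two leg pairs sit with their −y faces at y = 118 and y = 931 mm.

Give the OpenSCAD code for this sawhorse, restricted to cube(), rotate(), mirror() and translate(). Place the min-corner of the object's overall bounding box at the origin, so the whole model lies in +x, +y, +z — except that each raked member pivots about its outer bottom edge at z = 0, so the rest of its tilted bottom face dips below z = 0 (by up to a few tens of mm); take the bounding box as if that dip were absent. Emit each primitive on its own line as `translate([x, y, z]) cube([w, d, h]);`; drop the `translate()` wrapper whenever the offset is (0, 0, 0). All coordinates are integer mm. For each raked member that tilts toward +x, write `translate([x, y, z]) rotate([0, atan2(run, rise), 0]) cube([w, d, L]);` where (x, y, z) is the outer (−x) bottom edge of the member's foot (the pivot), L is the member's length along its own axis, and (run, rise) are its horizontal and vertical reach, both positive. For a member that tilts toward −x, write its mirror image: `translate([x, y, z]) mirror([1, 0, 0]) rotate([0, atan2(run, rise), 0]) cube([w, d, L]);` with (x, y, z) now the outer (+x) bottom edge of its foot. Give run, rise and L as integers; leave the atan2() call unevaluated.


translate([440, 0, 825]) cube([114, 1092, 51]);
translate([0, 118, 0]) rotate([0, atan2(440, 825), 0]) cube([38, 43, 935]);
translate([994, 118, 0]) mirror([1, 0, 0]) rotate([0, atan2(440, 825), 0]) cube([38, 43, 935]);
translate([0, 931, 0]) rotate([0, atan2(440, 825), 0]) cube([38, 43, 935]);
translate([994, 931, 0]) mirror([1, 0, 0]) rotate([0, atan2(440, 825), 0]) cube([38, 43, 935]);


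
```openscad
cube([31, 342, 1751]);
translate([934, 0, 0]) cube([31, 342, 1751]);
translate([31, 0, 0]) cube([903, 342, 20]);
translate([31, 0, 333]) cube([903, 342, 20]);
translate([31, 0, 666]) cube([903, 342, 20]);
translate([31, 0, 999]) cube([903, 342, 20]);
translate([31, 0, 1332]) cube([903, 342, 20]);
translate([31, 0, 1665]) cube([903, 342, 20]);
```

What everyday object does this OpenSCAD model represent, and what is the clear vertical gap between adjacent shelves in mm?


A bookshelf. The clear shelf gap is 313 mm.

Two tall side panels with 6 horizontal boards between them — a bookshelf. The first two shelf undersides are at z = 0 and z = 333; with shelf thickness 20, the clear gap is 333 − 0 − 20 = 313 mm.


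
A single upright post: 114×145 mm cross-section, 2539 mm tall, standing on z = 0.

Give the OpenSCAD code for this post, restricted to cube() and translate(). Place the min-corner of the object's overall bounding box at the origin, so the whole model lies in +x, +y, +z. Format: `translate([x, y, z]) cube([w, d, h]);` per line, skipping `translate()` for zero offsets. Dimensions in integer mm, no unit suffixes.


cube([114, 145, 2539]);


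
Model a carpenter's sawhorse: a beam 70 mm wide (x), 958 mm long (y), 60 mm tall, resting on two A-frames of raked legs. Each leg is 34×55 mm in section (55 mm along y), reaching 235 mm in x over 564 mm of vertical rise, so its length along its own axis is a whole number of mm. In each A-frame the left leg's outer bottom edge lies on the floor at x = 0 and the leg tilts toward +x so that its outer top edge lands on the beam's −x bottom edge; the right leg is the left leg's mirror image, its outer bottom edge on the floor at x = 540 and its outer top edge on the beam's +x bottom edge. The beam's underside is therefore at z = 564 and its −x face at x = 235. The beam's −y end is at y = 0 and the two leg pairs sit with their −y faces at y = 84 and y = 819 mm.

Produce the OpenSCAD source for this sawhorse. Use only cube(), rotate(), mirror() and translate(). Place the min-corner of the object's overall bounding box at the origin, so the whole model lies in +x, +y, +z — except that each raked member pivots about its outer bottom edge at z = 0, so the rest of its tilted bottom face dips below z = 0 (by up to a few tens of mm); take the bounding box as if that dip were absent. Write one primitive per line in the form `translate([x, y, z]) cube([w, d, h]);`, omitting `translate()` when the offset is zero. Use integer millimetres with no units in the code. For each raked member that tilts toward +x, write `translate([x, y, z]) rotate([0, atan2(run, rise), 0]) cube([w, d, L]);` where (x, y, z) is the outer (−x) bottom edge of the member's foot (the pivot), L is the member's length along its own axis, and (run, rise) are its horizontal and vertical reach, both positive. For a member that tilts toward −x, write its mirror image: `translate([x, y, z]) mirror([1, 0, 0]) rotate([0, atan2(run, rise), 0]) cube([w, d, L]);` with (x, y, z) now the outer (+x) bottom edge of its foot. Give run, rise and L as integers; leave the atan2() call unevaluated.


translate([235, 0, 564]) cube([70, 958, 60]);
translate([0, 84, 0]) rotate([0, atan2(235, 564), 0]) cube([34, 55, 611]);
translate([540, 84, 0]) mirror([1, 0, 0]) rotate([0, atan2(235, 564), 0]) cube([34, 55, 611]);
translate([0, 819, 0]) rotate([0, atan2(235, 564), 0]) cube([34, 55, 611]);
translate([540, 819, 0]) mirror([1, 0, 0]) rotate([0, atan2(235, 564), 0]) cube([34, 55, 611]);


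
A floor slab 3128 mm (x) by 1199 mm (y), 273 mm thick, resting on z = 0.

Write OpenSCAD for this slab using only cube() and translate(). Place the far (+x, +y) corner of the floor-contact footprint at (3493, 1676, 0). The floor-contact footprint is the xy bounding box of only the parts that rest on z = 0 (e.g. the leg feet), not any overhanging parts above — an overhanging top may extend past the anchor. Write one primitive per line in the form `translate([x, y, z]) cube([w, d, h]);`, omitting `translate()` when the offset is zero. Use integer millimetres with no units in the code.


translate([365, 477, 0]) cube([3128, 1199, 273]);


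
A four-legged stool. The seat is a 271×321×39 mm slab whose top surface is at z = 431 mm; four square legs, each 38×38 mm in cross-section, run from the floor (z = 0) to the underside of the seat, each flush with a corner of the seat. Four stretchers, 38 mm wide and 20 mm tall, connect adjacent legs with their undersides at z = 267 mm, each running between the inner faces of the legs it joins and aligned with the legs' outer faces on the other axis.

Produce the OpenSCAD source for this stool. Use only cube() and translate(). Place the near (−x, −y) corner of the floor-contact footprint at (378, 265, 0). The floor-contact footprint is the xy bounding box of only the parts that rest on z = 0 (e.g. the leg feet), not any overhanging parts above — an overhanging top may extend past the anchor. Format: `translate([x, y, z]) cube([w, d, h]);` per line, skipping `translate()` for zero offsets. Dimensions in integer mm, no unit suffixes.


translate([378, 265, 392]) cube([271, 321, 39]);
translate([378, 265, 0]) cube([38, 38, 392]);
translate([611, 265, 0]) cube([38, 38, 392]);
translate([378, 548, 0]) cube([38, 38, 392]);
translate([611, 548, 0]) cube([38, 38, 392]);
translate([416, 265, 267]) cube([195, 38, 20]);
translate([416, 548, 267]) cube([195, 38, 20]);
translate([378, 303, 267]) cube([38, 245, 20]);
translate([611, 303, 267]) cube([38, 245, 20]);


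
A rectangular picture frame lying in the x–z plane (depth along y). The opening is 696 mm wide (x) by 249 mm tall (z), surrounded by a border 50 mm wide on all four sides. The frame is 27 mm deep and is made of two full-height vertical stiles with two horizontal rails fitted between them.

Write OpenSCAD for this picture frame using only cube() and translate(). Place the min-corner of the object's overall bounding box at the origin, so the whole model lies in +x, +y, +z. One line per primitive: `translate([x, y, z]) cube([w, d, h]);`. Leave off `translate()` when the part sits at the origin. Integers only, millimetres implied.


cube([50, 27, 349]);
translate([746, 0, 0]) cube([50, 27, 349]);
translate([50, 0, 0]) cube([696, 27, 50]);
translate([50, 0, 299]) cube([696, 27, 50]);


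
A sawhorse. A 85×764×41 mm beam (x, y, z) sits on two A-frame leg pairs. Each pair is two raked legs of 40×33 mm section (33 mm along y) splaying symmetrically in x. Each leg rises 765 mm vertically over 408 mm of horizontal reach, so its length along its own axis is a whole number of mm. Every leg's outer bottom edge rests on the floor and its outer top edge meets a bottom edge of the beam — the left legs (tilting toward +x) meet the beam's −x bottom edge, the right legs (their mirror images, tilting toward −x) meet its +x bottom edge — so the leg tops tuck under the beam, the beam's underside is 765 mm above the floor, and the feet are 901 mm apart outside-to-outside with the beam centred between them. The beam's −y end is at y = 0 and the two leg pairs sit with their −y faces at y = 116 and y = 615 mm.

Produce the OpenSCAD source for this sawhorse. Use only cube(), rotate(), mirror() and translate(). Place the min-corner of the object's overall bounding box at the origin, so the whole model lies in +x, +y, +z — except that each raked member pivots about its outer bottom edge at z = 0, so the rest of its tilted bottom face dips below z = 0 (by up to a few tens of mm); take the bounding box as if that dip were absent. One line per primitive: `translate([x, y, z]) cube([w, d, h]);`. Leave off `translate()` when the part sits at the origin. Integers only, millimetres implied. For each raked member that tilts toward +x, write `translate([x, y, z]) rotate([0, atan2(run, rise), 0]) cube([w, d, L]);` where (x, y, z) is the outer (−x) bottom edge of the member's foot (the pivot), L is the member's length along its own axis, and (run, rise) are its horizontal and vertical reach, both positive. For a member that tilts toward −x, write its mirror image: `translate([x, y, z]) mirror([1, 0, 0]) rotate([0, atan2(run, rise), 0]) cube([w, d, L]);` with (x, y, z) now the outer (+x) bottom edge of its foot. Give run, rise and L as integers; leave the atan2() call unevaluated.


translate([408, 0, 765]) cube([85, 764, 41]);
translate([0, 116, 0]) rotate([0, atan2(408, 765), 0]) cube([40, 33, 867]);
translate([901, 116, 0]) mirror([1, 0, 0]) rotate([0, atan2(408, 765), 0]) cube([40, 33, 867]);
translate([0, 615, 0]) rotate([0, atan2(408, 765), 0]) cube([40, 33, 867]);
translate([901, 615, 0]) mirror([1, 0, 0]) rotate([0, atan2(408, 765), 0]) cube([40, 33, 867]);


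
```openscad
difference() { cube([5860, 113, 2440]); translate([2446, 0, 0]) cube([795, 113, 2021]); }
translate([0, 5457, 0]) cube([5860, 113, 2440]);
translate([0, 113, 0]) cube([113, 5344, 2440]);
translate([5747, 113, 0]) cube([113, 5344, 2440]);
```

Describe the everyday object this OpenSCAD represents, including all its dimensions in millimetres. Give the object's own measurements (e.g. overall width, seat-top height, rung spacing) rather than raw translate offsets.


A single room: four walls, each 2440 mm tall and 113 mm thick, enclosing an outside footprint 5860×5570 mm (x × y), no floor or roof. The front and back walls (−y and +y sides) run the full x-width; the side walls fit between their inner faces. A door opening 795 mm wide and 2021 mm tall is cut through the front wall from the floor up, its −x edge 2446 mm from the wall's −x end.


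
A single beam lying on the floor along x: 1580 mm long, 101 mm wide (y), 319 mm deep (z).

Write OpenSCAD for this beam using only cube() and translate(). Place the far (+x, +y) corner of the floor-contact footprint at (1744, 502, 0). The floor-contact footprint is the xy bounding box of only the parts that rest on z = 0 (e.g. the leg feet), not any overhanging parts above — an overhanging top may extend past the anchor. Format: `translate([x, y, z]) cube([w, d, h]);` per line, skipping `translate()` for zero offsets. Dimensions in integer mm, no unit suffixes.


translate([164, 401, 0]) cube([1580, 101, 319]);


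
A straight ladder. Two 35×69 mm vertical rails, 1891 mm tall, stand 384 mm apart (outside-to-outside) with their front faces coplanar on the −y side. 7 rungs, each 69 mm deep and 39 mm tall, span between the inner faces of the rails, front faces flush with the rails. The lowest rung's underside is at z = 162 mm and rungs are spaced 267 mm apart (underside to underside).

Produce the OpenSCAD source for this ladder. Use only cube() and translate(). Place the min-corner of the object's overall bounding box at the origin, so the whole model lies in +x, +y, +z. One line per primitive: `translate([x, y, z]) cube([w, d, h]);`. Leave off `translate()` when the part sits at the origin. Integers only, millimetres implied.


// rung span = 384 - 2*35 = 314
// rung[k] z = 162 + k*267
cube([35, 69, 1891]);
translate([349, 0, 0]) cube([35, 69, 1891]);
translate([35, 0, 162]) cube([314, 69, 39]);
translate([35, 0, 429]) cube([314, 69, 39]);
translate([35, 0, 696]) cube([314, 69, 39]);
translate([35, 0, 963]) cube([314, 69, 39]);
translate([35, 0, 1230]) cube([314, 69, 39]);
translate([35, 0, 1497]) cube([314, 69, 39]);
translate([35, 0, 1764]) cube([314, 69, 39]);


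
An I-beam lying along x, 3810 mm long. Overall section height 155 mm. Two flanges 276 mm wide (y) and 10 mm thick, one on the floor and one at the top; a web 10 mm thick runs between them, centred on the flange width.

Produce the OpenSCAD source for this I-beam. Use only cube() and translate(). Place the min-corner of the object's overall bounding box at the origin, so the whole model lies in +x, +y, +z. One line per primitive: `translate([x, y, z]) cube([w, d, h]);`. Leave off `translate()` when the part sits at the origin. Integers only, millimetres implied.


cube([3810, 276, 10]);
translate([0, 133, 10]) cube([3810, 10, 135]);
translate([0, 0, 145]) cube([3810, 276, 10]);


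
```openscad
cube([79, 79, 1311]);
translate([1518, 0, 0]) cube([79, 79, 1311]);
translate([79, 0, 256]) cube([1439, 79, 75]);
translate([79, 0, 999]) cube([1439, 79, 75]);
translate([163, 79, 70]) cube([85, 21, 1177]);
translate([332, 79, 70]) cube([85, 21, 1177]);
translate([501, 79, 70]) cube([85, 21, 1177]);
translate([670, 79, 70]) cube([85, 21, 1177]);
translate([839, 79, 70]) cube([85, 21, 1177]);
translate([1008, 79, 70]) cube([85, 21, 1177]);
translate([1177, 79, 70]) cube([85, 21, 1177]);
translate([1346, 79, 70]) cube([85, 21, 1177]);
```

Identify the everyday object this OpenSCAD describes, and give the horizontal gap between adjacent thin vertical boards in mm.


A fence section. The picket gap is 84 mm.

Two posts, two rails, 8 pickets — a fence section. Span 1439 mm holds 8 pickets of 85 mm with 9 equal gaps: ⌊(1439 − 8·85) / 9⌋ = 84 mm.


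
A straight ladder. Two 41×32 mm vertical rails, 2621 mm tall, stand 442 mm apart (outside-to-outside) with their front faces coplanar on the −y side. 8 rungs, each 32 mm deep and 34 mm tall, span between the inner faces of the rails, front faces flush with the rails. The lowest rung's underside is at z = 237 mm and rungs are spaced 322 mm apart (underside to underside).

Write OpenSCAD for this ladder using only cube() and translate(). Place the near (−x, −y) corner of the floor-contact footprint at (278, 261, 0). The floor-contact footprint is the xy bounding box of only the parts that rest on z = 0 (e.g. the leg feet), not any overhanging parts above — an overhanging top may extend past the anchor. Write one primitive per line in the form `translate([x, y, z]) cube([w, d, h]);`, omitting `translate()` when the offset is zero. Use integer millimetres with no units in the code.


translate([278, 261, 0]) cube([41, 32, 2621]);
translate([679, 261, 0]) cube([41, 32, 2621]);
translate([319, 261, 237]) cube([360, 32, 34]);
translate([319, 261, 559]) cube([360, 32, 34]);
translate([319, 261, 881]) cube([360, 32, 34]);
translate([319, 261, 1203]) cube([360, 32, 34]);
translate([319, 261, 1525]) cube([360, 32, 34]);
translate([319, 261, 1847]) cube([360, 32, 34]);
translate([319, 261, 2169]) cube([360, 32, 34]);
translate([319, 261, 2491]) cube([360, 32, 34]);


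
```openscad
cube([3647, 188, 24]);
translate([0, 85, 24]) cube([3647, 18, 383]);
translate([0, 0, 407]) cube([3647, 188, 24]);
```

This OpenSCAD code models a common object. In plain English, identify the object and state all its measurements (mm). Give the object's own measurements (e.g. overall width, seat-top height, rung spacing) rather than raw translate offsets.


An I-beam lying along x, 3647 mm long. Overall section height 431 mm. Two flanges 188 mm wide (y) and 24 mm thick, one on the floor and one at the top; a web 18 mm thick runs between them, centred on the flange width.


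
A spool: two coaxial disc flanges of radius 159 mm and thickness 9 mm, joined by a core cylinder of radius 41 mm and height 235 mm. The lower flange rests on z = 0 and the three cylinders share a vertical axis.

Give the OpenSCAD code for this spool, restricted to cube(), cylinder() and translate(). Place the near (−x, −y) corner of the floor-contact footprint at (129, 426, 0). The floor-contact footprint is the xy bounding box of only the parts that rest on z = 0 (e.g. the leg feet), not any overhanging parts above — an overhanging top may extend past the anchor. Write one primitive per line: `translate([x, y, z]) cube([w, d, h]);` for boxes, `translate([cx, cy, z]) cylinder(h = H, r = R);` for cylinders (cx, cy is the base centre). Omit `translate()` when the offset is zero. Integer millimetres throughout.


translate([288, 585, 0]) cylinder(h = 9, r = 159);
translate([288, 585, 9]) cylinder(h = 235, r = 41);
translate([288, 585, 244]) cylinder(h = 9, r = 159);


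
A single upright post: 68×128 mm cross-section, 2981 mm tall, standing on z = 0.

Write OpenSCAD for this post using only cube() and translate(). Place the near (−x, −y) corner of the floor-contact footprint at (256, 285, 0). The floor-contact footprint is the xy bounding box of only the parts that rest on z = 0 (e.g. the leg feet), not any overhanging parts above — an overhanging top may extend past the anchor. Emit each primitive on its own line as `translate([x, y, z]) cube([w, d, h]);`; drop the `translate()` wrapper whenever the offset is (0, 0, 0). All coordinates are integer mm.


translate([256, 285, 0]) cube([68, 128, 2981]);


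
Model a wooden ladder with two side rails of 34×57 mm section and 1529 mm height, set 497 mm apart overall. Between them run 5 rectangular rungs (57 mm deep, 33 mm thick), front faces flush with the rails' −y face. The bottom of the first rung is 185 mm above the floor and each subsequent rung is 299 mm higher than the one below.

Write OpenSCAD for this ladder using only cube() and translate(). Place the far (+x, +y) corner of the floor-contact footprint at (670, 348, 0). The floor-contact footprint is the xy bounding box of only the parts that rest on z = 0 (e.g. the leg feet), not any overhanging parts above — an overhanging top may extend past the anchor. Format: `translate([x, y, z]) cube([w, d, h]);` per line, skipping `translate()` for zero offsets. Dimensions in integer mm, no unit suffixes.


translate([173, 291, 0]) cube([34, 57, 1529]);
translate([636, 291, 0]) cube([34, 57, 1529]);
translate([207, 291, 185]) cube([429, 57, 33]);
translate([207, 291, 484]) cube([429, 57, 33]);
translate([207, 291, 783]) cube([429, 57, 33]);
translate([207, 291, 1082]) cube([429, 57, 33]);
translate([207, 291, 1381]) cube([429, 57, 33]);


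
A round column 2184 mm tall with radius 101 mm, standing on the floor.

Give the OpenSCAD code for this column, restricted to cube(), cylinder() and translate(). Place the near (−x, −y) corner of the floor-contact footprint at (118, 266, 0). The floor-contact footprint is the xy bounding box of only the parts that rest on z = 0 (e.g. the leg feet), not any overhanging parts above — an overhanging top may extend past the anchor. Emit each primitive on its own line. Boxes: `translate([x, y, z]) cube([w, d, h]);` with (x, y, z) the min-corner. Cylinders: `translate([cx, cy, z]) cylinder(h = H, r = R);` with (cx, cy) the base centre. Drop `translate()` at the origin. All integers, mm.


translate([219, 367, 0]) cylinder(h = 2184, r = 101);


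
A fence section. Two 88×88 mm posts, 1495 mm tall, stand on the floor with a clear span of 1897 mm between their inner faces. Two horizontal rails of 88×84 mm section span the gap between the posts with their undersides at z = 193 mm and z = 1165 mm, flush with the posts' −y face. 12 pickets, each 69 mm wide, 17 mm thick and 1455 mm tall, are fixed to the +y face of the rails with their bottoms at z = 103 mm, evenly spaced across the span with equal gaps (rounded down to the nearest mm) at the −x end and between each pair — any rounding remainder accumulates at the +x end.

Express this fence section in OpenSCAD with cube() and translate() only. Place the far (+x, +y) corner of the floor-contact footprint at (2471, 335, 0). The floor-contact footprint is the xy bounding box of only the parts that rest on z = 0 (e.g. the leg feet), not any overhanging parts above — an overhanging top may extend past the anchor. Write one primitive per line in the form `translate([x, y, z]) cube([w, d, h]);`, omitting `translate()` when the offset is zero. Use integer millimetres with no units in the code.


translate([398, 247, 0]) cube([88, 88, 1495]);
translate([2383, 247, 0]) cube([88, 88, 1495]);
translate([486, 247, 193]) cube([1897, 88, 84]);
translate([486, 247, 1165]) cube([1897, 88, 84]);
translate([568, 335, 103]) cube([69, 17, 1455]);
translate([719, 335, 103]) cube([69, 17, 1455]);
translate([870, 335, 103]) cube([69, 17, 1455]);
translate([1021, 335, 103]) cube([69, 17, 1455]);
translate([1172, 335, 103]) cube([69, 17, 1455]);
translate([1323, 335, 103]) cube([69, 17, 1455]);
translate([1474, 335, 103]) cube([69, 17, 1455]);
translate([1625, 335, 103]) cube([69, 17, 1455]);
translate([1776, 335, 103]) cube([69, 17, 1455]);
translate([1927, 335, 103]) cube([69, 17, 1455]);
translate([2078, 335, 103]) cube([69, 17, 1455]);
translate([2229, 335, 103]) cube([69, 17, 1455]);


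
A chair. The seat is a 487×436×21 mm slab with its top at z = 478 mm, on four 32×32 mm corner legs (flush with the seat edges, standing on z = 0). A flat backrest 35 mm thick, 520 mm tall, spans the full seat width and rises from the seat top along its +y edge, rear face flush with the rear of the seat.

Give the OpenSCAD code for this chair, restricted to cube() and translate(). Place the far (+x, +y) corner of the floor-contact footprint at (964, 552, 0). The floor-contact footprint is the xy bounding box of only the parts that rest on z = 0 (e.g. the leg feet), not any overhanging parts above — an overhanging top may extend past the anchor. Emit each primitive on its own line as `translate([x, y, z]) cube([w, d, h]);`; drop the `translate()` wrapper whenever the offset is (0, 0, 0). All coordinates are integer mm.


translate([477, 116, 457]) cube([487, 436, 21]);
translate([477, 116, 0]) cube([32, 32, 457]);
translate([932, 116, 0]) cube([32, 32, 457]);
translate([477, 520, 0]) cube([32, 32, 457]);
translate([932, 520, 0]) cube([32, 32, 457]);
translate([477, 517, 478]) cube([487, 35, 520]);


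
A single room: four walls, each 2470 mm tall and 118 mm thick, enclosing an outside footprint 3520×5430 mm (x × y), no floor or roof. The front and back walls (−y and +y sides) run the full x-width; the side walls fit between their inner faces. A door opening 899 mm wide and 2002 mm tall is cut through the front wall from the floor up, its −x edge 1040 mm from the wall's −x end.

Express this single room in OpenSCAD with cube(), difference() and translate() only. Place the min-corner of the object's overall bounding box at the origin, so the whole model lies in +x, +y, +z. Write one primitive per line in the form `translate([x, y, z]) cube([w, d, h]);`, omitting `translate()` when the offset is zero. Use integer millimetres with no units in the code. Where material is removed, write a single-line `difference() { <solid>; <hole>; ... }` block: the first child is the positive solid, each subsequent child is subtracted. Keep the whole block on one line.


difference() { cube([3520, 118, 2470]); translate([1040, 0, 0]) cube([899, 118, 2002]); }
translate([0, 5312, 0]) cube([3520, 118, 2470]);
translate([0, 118, 0]) cube([118, 5194, 2470]);
translate([3402, 118, 0]) cube([118, 5194, 2470]);


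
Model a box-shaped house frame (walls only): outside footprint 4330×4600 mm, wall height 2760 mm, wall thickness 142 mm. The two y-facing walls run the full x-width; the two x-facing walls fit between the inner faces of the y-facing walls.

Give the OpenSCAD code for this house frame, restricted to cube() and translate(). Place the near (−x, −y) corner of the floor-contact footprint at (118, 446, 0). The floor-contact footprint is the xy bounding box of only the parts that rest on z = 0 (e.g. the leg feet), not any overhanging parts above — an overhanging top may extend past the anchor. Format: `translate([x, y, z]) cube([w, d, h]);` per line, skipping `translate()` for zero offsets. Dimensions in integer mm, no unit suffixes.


translate([118, 446, 0]) cube([4330, 142, 2760]);
translate([118, 4904, 0]) cube([4330, 142, 2760]);
translate([118, 588, 0]) cube([142, 4316, 2760]);
translate([4306, 588, 0]) cube([142, 4316, 2760]);


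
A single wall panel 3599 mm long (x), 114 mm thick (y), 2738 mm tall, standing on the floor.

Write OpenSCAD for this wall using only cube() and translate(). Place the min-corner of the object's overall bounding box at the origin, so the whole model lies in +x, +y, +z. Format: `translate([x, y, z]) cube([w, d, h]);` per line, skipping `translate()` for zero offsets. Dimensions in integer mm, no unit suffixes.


cube([3599, 114, 2738]);


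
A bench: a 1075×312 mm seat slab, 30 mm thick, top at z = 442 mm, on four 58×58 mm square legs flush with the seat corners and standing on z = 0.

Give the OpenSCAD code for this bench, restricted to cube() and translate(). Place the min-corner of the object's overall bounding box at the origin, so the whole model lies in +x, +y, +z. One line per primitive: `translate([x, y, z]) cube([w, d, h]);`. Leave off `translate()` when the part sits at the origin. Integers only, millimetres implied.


// leg_h = 442 − 30 = 412
translate([0, 0, 412]) cube([1075, 312, 30]);
cube([58, 58, 412]);
translate([0, 254, 0]) cube([58, 58, 412]);
translate([1017, 0, 0]) cube([58, 58, 412]);
translate([1017, 254, 0]) cube([58, 58, 412]);


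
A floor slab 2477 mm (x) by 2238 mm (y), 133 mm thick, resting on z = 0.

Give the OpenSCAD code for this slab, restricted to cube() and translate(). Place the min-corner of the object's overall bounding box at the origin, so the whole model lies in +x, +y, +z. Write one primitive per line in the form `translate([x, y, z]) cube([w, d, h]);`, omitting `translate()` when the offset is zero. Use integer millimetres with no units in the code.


cube([2477, 2238, 133]);


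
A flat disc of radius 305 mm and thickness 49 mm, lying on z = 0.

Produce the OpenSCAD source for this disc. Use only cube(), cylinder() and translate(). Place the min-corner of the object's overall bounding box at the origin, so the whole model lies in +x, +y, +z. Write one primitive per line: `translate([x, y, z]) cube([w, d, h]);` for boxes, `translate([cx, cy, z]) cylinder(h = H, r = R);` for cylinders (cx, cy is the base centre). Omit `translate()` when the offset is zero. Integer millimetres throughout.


translate([305, 305, 0]) cylinder(h = 49, r = 305);


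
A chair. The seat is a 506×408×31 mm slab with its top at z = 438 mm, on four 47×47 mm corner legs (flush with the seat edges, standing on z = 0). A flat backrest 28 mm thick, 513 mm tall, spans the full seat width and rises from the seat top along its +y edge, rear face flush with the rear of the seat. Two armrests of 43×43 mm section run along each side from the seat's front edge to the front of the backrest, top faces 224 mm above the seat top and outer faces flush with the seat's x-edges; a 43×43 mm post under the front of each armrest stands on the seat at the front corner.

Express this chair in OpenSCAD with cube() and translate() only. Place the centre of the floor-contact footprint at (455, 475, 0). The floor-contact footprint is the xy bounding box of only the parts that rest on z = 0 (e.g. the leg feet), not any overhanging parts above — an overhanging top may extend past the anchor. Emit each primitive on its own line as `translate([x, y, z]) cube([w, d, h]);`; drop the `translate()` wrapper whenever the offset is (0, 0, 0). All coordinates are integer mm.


translate([202, 271, 407]) cube([506, 408, 31]);
translate([202, 271, 0]) cube([47, 47, 407]);
translate([661, 271, 0]) cube([47, 47, 407]);
translate([202, 632, 0]) cube([47, 47, 407]);
translate([661, 632, 0]) cube([47, 47, 407]);
translate([202, 651, 438]) cube([506, 28, 513]);
translate([202, 271, 619]) cube([43, 380, 43]);
translate([665, 271, 619]) cube([43, 380, 43]);
translate([202, 271, 438]) cube([43, 43, 181]);
translate([665, 271, 438]) cube([43, 43, 181]);
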